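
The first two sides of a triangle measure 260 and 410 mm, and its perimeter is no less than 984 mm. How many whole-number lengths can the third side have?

Triangle inequality: 150 < x < 670. Perimeter ≥ 984 gives x ≥ 984 − 260 − 410 = 314.
So 314 ≤ x < 670; integers 314 through 669: 356 values.

356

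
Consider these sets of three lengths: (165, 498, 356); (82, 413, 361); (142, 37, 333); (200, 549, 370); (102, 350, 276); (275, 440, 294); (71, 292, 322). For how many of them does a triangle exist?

(165,356,498): 165+356 > 498 → valid
(82,361,413): 82+361 > 413 → valid
(37,142,333): 37+142 ≤ 333 → not valid
(200,370,549): 200+370 > 549 → valid
(102,276,350): 102+276 > 350 → valid
(275,294,440): 275+294 > 440 → valid
(71,292,322): 71+292 > 322 → valid
6 of the 7 triples form a triangle.

6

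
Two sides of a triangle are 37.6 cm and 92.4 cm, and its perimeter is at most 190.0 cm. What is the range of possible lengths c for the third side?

Triangle inequality alone gives 54.8 < c < 130.0.
The perimeter condition gives c ≤ 190.0 − 37.6 − 92.4 = 60.0.
Intersecting the two: 54.8 < c ≤ 60.0.

54.8 < c ≤ 60.0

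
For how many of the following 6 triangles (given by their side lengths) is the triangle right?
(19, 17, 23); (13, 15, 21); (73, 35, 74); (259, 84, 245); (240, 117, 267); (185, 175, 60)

3

(19,17,23): 17²+19² = 650 > 529 = 23² → acute
(13,15,21): 13²+15² = 394 < 441 = 21² → obtuse
(73,35,74): 35²+73² = 6554 > 5476 = 74² → acute
(259,84,245): 84²+245² = 67081 = 259² → right
(240,117,267): 117²+240² = 71289 = 267² → right
(185,175,60): 60²+175² = 34225 = 185² → right
3 of the 6 are right.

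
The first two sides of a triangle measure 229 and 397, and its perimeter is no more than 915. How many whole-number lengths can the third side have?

121

Triangle inequality: 168 < x < 626. Perimeter ≤ 915 gives x ≤ 915 − 229 − 397 = 289.
So 168 < x ≤ 289; integers 169 through 289: 121 values.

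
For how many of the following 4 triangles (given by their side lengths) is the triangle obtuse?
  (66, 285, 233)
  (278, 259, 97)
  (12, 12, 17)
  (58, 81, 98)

3

(66,285,233): 66²+233² = 58645 < 81225 = 285² → obtuse
(278,259,97): 97²+259² = 76490 < 77284 = 278² → obtuse
(12,12,17): 12²+12² = 288 < 289 = 17² → obtuse
(58,81,98): 58²+81² = 9925 > 9604 = 98² → acute
3 of the 4 are obtuse.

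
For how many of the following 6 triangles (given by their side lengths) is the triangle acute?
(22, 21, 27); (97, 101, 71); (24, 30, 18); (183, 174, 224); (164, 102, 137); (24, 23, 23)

5

(22,21,27): 21²+22² = 925 > 729 = 27² → acute
(97,101,71): 71²+97² = 14450 > 10201 = 101² → acute
(24,30,18): 18²+24² = 900 = 30² → right
(183,174,224): 174²+183² = 63765 > 50176 = 224² → acute
(164,102,137): 102²+137² = 29173 > 26896 = 164² → acute
(24,23,23): 23²+23² = 1058 > 576 = 24² → acute
5 of the 6 are acute.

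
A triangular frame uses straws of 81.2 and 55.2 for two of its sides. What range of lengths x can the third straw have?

26.0 < x < 136.4

By the triangle inequality, x must be less than 81.2 + 55.2 = 136.4 and greater than |81.2 − 55.2| = 26.0.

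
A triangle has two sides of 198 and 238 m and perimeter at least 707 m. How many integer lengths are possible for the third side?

165

Triangle inequality: 40 < x < 436. Perimeter ≥ 707 gives x ≥ 707 − 198 − 238 = 271.
So 271 ≤ x < 436; integers 271 through 435: 165 values.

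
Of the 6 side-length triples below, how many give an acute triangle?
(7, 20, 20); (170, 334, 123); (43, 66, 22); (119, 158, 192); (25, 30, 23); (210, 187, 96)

4

(7,20,20): 7²+20² = 449 > 400 = 20² → acute
(170,334,123): 123+170 ≤ 334, not a triangle
(43,66,22): 22+43 ≤ 66, not a triangle
(119,158,192): 119²+158² = 39125 > 36864 = 192² → acute
(25,30,23): 23²+25² = 1154 > 900 = 30² → acute
(210,187,96): 96²+187² = 44185 > 44100 = 210² → acute
4 of the 6 are acute.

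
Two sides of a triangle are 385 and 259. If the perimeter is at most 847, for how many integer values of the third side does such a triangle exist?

77

Triangle inequality: 126 < x < 644. Perimeter ≤ 847 gives x ≤ 847 − 385 − 259 = 203.
So 126 < x ≤ 203; integers 127 through 203: 77 values.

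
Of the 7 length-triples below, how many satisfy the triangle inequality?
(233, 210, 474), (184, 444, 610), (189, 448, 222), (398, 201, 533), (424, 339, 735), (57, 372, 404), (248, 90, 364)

(210,233,474): 210+233 ≤ 474 → not valid
(184,444,610): 184+444 > 610 → valid
(189,222,448): 189+222 ≤ 448 → not valid
(201,398,533): 201+398 > 533 → valid
(339,424,735): 339+424 > 735 → valid
(57,372,404): 57+372 > 404 → valid
(90,248,364): 90+248 ≤ 364 → not valid
4 of the 7 triples form a triangle.

4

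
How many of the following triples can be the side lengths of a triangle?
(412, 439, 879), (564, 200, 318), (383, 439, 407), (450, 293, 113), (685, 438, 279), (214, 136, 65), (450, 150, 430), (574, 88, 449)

(412,439,879): 412+439 ≤ 879 → not valid
(200,318,564): 200+318 ≤ 564 → not valid
(383,407,439): 383+407 > 439 → valid
(113,293,450): 113+293 ≤ 450 → not valid
(279,438,685): 279+438 > 685 → valid
(65,136,214): 65+136 ≤ 214 → not valid
(150,430,450): 150+430 > 450 → valid
(88,449,574): 88+449 ≤ 574 → not valid
3 of the 8 triples form a triangle.

3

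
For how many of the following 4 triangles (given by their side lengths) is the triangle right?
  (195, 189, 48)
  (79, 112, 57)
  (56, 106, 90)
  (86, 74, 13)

2

(195,189,48): 48²+189² = 38025 = 195² → right
(79,112,57): 57²+79² = 9490 < 12544 = 112² → obtuse
(56,106,90): 56²+90² = 11236 = 106² → right
(86,74,13): 13²+74² = 5645 < 7396 = 86² → obtuse
2 of the 4 are right.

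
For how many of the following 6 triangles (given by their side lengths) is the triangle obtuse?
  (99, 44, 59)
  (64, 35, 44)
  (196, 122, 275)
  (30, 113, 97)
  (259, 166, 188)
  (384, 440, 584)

(99,44,59): 44²+59² = 5417 < 9801 = 99² → obtuse
(64,35,44): 35²+44² = 3161 < 4096 = 64² → obtuse
(196,122,275): 122²+196² = 53300 < 75625 = 275² → obtuse
(30,113,97): 30²+97² = 10309 < 12769 = 113² → obtuse
(259,166,188): 166²+188² = 62900 < 67081 = 259² → obtuse
(384,440,584): 384²+440² = 341056 = 584² → right
5 of the 6 are obtuse.

5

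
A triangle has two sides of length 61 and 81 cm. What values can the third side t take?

By the triangle inequality, t must be less than 61 + 81 = 142 and greater than |61 − 81| = 20.

20 < t < 142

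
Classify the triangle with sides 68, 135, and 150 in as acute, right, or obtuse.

Compare the square of the longest side to the sum of squares of the other two: 68² + 135² = 22849 > 22500 = 150².

acute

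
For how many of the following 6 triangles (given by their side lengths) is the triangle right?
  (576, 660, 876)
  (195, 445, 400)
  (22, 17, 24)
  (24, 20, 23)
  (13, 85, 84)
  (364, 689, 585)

4

(576,660,876): 576²+660² = 767376 = 876² → right
(195,445,400): 195²+400² = 198025 = 445² → right
(22,17,24): 17²+22² = 773 > 576 = 24² → acute
(24,20,23): 20²+23² = 929 > 576 = 24² → acute
(13,85,84): 13²+84² = 7225 = 85² → right
(364,689,585): 364²+585² = 474721 = 689² → right
4 of the 6 are right.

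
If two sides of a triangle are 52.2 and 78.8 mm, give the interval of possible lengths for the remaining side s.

By the triangle inequality, s must be less than 52.2 + 78.8 = 131.0 and greater than |52.2 − 78.8| = 26.6.

26.6 < s < 131.0 (mm)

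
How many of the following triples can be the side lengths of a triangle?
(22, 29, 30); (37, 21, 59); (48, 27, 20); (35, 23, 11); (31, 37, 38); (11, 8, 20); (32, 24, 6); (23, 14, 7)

(22,29,30): 22+29 > 30 → valid
(21,37,59): 21+37 ≤ 59 → not valid
(20,27,48): 20+27 ≤ 48 → not valid
(11,23,35): 11+23 ≤ 35 → not valid
(31,37,38): 31+37 > 38 → valid
(8,11,20): 8+11 ≤ 20 → not valid
(6,24,32): 6+24 ≤ 32 → not valid
(7,14,23): 7+14 ≤ 23 → not valid
2 of the 8 triples form a triangle.

2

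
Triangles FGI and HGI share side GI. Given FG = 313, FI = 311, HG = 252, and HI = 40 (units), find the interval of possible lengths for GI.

212 < GI < 292

From triangle FGI: |313 − 311| < GI < 313 + 311, i.e. 2 < GI < 624.
From triangle HGI: 212 < GI < 292.
Both must hold, so GI lies in the intersection.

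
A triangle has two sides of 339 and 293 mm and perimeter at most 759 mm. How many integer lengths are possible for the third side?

81

Triangle inequality: 46 < x < 632. Perimeter ≤ 759 gives x ≤ 759 − 339 − 293 = 127.
So 46 < x ≤ 127; integers 47 through 127: 81 values.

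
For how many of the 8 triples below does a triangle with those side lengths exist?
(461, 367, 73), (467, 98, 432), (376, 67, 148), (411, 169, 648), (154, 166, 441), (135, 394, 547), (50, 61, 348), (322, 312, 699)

1

(73,367,461): 73+367 ≤ 461 → not valid
(98,432,467): 98+432 > 467 → valid
(67,148,376): 67+148 ≤ 376 → not valid
(169,411,648): 169+411 ≤ 648 → not valid
(154,166,441): 154+166 ≤ 441 → not valid
(135,394,547): 135+394 ≤ 547 → not valid
(50,61,348): 50+61 ≤ 348 → not valid
(312,322,699): 312+322 ≤ 699 → not valid
1 of the 8 triples forms a triangle.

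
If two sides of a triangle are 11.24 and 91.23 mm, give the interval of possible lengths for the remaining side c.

By the triangle inequality, c must be less than 11.24 + 91.23 = 102.47 and greater than |11.24 − 91.23| = 79.99.

79.99 < c < 102.47 (mm)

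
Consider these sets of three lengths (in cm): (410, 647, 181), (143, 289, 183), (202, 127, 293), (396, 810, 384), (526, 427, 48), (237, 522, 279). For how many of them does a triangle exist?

(181,410,647): 181+410 ≤ 647 → not valid
(143,183,289): 143+183 > 289 → valid
(127,202,293): 127+202 > 293 → valid
(384,396,810): 384+396 ≤ 810 → not valid
(48,427,526): 48+427 ≤ 526 → not valid
(237,279,522): 237+279 ≤ 522 → not valid
2 of the 6 triples form a triangle.

2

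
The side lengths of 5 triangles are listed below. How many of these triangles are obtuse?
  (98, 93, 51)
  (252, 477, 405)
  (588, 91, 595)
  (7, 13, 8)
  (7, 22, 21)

(98,93,51): 51²+93² = 11250 > 9604 = 98² → acute
(252,477,405): 252²+405² = 227529 = 477² → right
(588,91,595): 91²+588² = 354025 = 595² → right
(7,13,8): 7²+8² = 113 < 169 = 13² → obtuse
(7,22,21): 7²+21² = 490 > 484 = 22² → acute
1 of the 5 is obtuse.

1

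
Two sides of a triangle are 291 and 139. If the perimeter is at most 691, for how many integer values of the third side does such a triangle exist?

109

Triangle inequality: 152 < x < 430. Perimeter ≤ 691 gives x ≤ 691 − 291 − 139 = 261.
So 152 < x ≤ 261; integers 153 through 261: 109 values.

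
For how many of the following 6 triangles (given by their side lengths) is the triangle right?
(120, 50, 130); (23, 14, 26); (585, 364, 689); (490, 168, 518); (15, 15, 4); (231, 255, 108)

4

(120,50,130): 50²+120² = 16900 = 130² → right
(23,14,26): 14²+23² = 725 > 676 = 26² → acute
(585,364,689): 364²+585² = 474721 = 689² → right
(490,168,518): 168²+490² = 268324 = 518² → right
(15,15,4): 4²+15² = 241 > 225 = 15² → acute
(231,255,108): 108²+231² = 65025 = 255² → right
4 of the 6 are right.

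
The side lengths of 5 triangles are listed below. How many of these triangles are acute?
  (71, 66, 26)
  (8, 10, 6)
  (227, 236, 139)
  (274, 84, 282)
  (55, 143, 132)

(71,66,26): 26²+66² = 5032 < 5041 = 71² → obtuse
(8,10,6): 6²+8² = 100 = 10² → right
(227,236,139): 139²+227² = 70850 > 55696 = 236² → acute
(274,84,282): 84²+274² = 82132 > 79524 = 282² → acute
(55,143,132): 55²+132² = 20449 = 143² → right
2 of the 5 are acute.

2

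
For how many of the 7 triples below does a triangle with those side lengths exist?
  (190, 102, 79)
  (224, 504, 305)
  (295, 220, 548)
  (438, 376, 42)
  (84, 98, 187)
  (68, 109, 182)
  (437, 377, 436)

2

(79,102,190): 79+102 ≤ 190 → not valid
(224,305,504): 224+305 > 504 → valid
(220,295,548): 220+295 ≤ 548 → not valid
(42,376,438): 42+376 ≤ 438 → not valid
(84,98,187): 84+98 ≤ 187 → not valid
(68,109,182): 68+109 ≤ 182 → not valid
(377,436,437): 377+436 > 437 → valid
2 of the 7 triples form a triangle.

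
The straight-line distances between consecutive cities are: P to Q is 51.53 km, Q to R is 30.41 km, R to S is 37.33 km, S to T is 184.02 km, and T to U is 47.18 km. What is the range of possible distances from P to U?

17.57 ≤ PU ≤ 350.47 km

The maximum is all hops collinear in one direction: 51.53 + 30.41 + 37.33 + 184.02 + 47.18 = 350.47.
The longest hop is 184.02; the others sum to 166.45. Folding the others back against it leaves at least 184.02 − 166.45 = 17.57.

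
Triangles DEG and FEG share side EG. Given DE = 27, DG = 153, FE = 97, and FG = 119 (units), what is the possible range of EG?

126 < EG < 180

From triangle DEG: |27 − 153| < EG < 27 + 153, i.e. 126 < EG < 180.
From triangle FEG: 22 < EG < 216.
Both must hold, so EG lies in the intersection.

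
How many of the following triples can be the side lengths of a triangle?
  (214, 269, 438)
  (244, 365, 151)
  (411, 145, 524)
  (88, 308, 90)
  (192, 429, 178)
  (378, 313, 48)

(214,269,438): 214+269 > 438 → valid
(151,244,365): 151+244 > 365 → valid
(145,411,524): 145+411 > 524 → valid
(88,90,308): 88+90 ≤ 308 → not valid
(178,192,429): 178+192 ≤ 429 → not valid
(48,313,378): 48+313 ≤ 378 → not valid
3 of the 6 triples form a triangle.

3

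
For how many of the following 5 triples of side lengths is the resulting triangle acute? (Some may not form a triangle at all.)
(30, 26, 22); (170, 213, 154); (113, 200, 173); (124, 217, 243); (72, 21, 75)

(30,26,22): 22²+26² = 1160 > 900 = 30² → acute
(170,213,154): 154²+170² = 52616 > 45369 = 213² → acute
(113,200,173): 113²+173² = 42698 > 40000 = 200² → acute
(124,217,243): 124²+217² = 62465 > 59049 = 243² → acute
(72,21,75): 21²+72² = 5625 = 75² → right
4 of the 5 are acute.

4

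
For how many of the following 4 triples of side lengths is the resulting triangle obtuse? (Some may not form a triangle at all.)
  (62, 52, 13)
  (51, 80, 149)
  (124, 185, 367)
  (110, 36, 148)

1

(62,52,13): 13²+52² = 2873 < 3844 = 62² → obtuse
(51,80,149): 51+80 ≤ 149, not a triangle
(124,185,367): 124+185 ≤ 367, not a triangle
(110,36,148): 36+110 ≤ 148, not a triangle
1 of the 4 is obtuse.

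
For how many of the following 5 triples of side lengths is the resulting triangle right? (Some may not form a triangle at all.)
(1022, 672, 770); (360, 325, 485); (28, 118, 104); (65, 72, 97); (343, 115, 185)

3

(1022,672,770): 672²+770² = 1044484 = 1022² → right
(360,325,485): 325²+360² = 235225 = 485² → right
(28,118,104): 28²+104² = 11600 < 13924 = 118² → obtuse
(65,72,97): 65²+72² = 9409 = 97² → right
(343,115,185): 115+185 ≤ 343, not a triangle
3 of the 5 are right.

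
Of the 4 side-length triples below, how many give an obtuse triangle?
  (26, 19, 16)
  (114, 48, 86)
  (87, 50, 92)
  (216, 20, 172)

2

(26,19,16): 16²+19² = 617 < 676 = 26² → obtuse
(114,48,86): 48²+86² = 9700 < 12996 = 114² → obtuse
(87,50,92): 50²+87² = 10069 > 8464 = 92² → acute
(216,20,172): 20+172 ≤ 216, not a triangle
2 of the 4 are obtuse.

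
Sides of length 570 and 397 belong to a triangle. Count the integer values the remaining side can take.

793

The third side lies in the open interval (173, 967).
Integers from 174 to 966 inclusive: 966 − 174 + 1 = 793.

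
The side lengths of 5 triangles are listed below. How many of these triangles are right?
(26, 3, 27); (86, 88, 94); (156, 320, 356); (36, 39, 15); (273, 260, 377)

(26,3,27): 3²+26² = 685 < 729 = 27² → obtuse
(86,88,94): 86²+88² = 15140 > 8836 = 94² → acute
(156,320,356): 156²+320² = 126736 = 356² → right
(36,39,15): 15²+36² = 1521 = 39² → right
(273,260,377): 260²+273² = 142129 = 377² → right
3 of the 5 are right.

3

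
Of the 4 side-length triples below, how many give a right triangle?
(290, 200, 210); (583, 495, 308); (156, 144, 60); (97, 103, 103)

(290,200,210): 200²+210² = 84100 = 290² → right
(583,495,308): 308²+495² = 339889 = 583² → right
(156,144,60): 60²+144² = 24336 = 156² → right
(97,103,103): 97²+103² = 20018 > 10609 = 103² → acute
3 of the 4 are right.

3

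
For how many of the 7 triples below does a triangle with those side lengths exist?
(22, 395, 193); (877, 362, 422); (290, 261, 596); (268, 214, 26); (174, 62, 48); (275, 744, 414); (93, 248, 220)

(22,193,395): 22+193 ≤ 395 → not valid
(362,422,877): 362+422 ≤ 877 → not valid
(261,290,596): 261+290 ≤ 596 → not valid
(26,214,268): 26+214 ≤ 268 → not valid
(48,62,174): 48+62 ≤ 174 → not valid
(275,414,744): 275+414 ≤ 744 → not valid
(93,220,248): 93+220 > 248 → valid
1 of the 7 triples forms a triangle.

1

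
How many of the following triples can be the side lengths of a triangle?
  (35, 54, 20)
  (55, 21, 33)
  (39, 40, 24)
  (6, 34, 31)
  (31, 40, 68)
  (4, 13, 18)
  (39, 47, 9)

5

(20,35,54): 20+35 > 54 → valid
(21,33,55): 21+33 ≤ 55 → not valid
(24,39,40): 24+39 > 40 → valid
(6,31,34): 6+31 > 34 → valid
(31,40,68): 31+40 > 68 → valid
(4,13,18): 4+13 ≤ 18 → not valid
(9,39,47): 9+39 > 47 → valid
5 of the 7 triples form a triangle.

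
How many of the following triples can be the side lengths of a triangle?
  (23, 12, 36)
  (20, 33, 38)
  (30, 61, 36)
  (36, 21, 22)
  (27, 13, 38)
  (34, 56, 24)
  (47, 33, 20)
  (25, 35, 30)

(12,23,36): 12+23 ≤ 36 → not valid
(20,33,38): 20+33 > 38 → valid
(30,36,61): 30+36 > 61 → valid
(21,22,36): 21+22 > 36 → valid
(13,27,38): 13+27 > 38 → valid
(24,34,56): 24+34 > 56 → valid
(20,33,47): 20+33 > 47 → valid
(25,30,35): 25+30 > 35 → valid
7 of the 8 triples form a triangle.

7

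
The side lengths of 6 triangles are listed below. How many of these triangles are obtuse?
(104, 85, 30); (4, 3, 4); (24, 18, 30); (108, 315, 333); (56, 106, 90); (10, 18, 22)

(104,85,30): 30²+85² = 8125 < 10816 = 104² → obtuse
(4,3,4): 3²+4² = 25 > 16 = 4² → acute
(24,18,30): 18²+24² = 900 = 30² → right
(108,315,333): 108²+315² = 110889 = 333² → right
(56,106,90): 56²+90² = 11236 = 106² → right
(10,18,22): 10²+18² = 424 < 484 = 22² → obtuse
2 of the 6 are obtuse.

2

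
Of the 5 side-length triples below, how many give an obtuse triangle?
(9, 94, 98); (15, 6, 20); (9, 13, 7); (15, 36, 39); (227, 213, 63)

(9,94,98): 9²+94² = 8917 < 9604 = 98² → obtuse
(15,6,20): 6²+15² = 261 < 400 = 20² → obtuse
(9,13,7): 7²+9² = 130 < 169 = 13² → obtuse
(15,36,39): 15²+36² = 1521 = 39² → right
(227,213,63): 63²+213² = 49338 < 51529 = 227² → obtuse
4 of the 5 are obtuse.

4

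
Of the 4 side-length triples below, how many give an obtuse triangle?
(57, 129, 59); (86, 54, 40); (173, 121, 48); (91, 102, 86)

1

(57,129,59): 57+59 ≤ 129, not a triangle
(86,54,40): 40²+54² = 4516 < 7396 = 86² → obtuse
(173,121,48): 48+121 ≤ 173, not a triangle
(91,102,86): 86²+91² = 15677 > 10404 = 102² → acute
1 of the 4 is obtuse.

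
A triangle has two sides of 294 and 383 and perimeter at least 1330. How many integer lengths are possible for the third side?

24

Triangle inequality: 89 < x < 677. Perimeter ≥ 1330 gives x ≥ 1330 − 294 − 383 = 653.
So 653 ≤ x < 677; integers 653 through 676: 24 values.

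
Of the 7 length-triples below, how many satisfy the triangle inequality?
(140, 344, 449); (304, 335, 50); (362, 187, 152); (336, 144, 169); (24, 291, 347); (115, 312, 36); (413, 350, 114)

3

(140,344,449): 140+344 > 449 → valid
(50,304,335): 50+304 > 335 → valid
(152,187,362): 152+187 ≤ 362 → not valid
(144,169,336): 144+169 ≤ 336 → not valid
(24,291,347): 24+291 ≤ 347 → not valid
(36,115,312): 36+115 ≤ 312 → not valid
(114,350,413): 114+350 > 413 → valid
3 of the 7 triples form a triangle.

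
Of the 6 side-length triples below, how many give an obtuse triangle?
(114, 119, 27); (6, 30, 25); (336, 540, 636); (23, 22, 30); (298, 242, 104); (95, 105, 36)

4

(114,119,27): 27²+114² = 13725 < 14161 = 119² → obtuse
(6,30,25): 6²+25² = 661 < 900 = 30² → obtuse
(336,540,636): 336²+540² = 404496 = 636² → right
(23,22,30): 22²+23² = 1013 > 900 = 30² → acute
(298,242,104): 104²+242² = 69380 < 88804 = 298² → obtuse
(95,105,36): 36²+95² = 10321 < 11025 = 105² → obtuse
4 of the 6 are obtuse.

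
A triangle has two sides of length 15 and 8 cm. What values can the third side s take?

By the triangle inequality, s must be less than 15 + 8 = 23 and greater than |15 − 8| = 7.

7 < s < 23 (cm)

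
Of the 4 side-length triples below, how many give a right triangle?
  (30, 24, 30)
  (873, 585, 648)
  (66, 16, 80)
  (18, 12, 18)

(30,24,30): 24²+30² = 1476 > 900 = 30² → acute
(873,585,648): 585²+648² = 762129 = 873² → right
(66,16,80): 16²+66² = 4612 < 6400 = 80² → obtuse
(18,12,18): 12²+18² = 468 > 324 = 18² → acute
1 of the 4 is right.

1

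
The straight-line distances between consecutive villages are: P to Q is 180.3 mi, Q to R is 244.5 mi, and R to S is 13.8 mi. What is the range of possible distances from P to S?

The maximum is all hops collinear in one direction: 180.3 + 244.5 + 13.8 = 438.6.
The longest hop is 244.5; the others sum to 194.1. Folding the others back against it leaves at least 244.5 − 194.1 = 50.4.

50.4 ≤ PS ≤ 438.6 mi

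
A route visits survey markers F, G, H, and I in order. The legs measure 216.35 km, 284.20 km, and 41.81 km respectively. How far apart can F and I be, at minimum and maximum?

26.04 ≤ FI ≤ 542.36 km

The maximum is all hops collinear in one direction: 216.35 + 284.20 + 41.81 = 542.36.
The longest hop is 284.20; the others sum to 258.16. Folding the others back against it leaves at least 284.20 − 258.16 = 26.04.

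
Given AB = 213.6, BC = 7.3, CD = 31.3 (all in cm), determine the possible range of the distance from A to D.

175.0 ≤ AD ≤ 252.2 cm

The maximum is all hops collinear in one direction: 213.6 + 7.3 + 31.3 = 252.2.
The longest hop is 213.6; the others sum to 38.6. Folding the others back against it leaves at least 213.6 − 38.6 = 175.0.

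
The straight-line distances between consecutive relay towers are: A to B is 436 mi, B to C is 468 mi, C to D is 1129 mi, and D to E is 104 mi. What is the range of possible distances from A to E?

The maximum is all hops collinear in one direction: 436 + 468 + 1129 + 104 = 2137.
The longest hop is 1129; the others sum to 1008. Folding the others back against it leaves at least 1129 − 1008 = 121.

121 ≤ AE ≤ 2137 mi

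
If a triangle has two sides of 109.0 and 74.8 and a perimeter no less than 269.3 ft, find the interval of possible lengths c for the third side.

Triangle inequality alone gives 34.2 < c < 183.8.
The perimeter condition gives c ≥ 269.3 − 109.0 − 74.8 = 85.5.
Intersecting the two: 85.5 ≤ c < 183.8.

85.5 ≤ c < 183.8 ft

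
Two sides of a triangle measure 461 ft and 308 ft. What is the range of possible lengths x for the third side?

By the triangle inequality, x must be less than 461 + 308 = 769 and greater than |461 − 308| = 153.

153 < x < 769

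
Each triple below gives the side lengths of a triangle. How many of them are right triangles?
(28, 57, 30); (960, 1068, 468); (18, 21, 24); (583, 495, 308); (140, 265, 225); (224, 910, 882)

(28,57,30): 28²+30² = 1684 < 3249 = 57² → obtuse
(960,1068,468): 468²+960² = 1140624 = 1068² → right
(18,21,24): 18²+21² = 765 > 576 = 24² → acute
(583,495,308): 308²+495² = 339889 = 583² → right
(140,265,225): 140²+225² = 70225 = 265² → right
(224,910,882): 224²+882² = 828100 = 910² → right
4 of the 6 are right.

4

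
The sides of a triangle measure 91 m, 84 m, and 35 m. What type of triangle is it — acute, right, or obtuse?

right

Compare the square of the longest side to the sum of squares of the other two: 35² + 84² = 8281 = 91².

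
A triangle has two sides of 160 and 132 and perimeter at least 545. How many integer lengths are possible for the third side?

Triangle inequality: 28 < x < 292. Perimeter ≥ 545 gives x ≥ 545 − 160 − 132 = 253.
So 253 ≤ x < 292; integers 253 through 291: 39 values.

39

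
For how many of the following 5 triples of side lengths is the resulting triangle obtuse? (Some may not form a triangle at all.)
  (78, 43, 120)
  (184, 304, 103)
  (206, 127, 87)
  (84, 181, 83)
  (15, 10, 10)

(78,43,120): 43²+78² = 7933 < 14400 = 120² → obtuse
(184,304,103): 103+184 ≤ 304, not a triangle
(206,127,87): 87²+127² = 23698 < 42436 = 206² → obtuse
(84,181,83): 83+84 ≤ 181, not a triangle
(15,10,10): 10²+10² = 200 < 225 = 15² → obtuse
3 of the 5 are obtuse.

3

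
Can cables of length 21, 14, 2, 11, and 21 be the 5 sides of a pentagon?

Yes

A pentagon exists iff every side is shorter than the sum of the others — equivalently, the longest side is less than the sum of the rest.
Longest side 21 < 48 (sum of the remaining 4), so yes.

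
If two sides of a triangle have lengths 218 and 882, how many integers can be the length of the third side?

435

The third side lies in the open interval (664, 1100).
Integers from 665 to 1099 inclusive: 1099 − 665 + 1 = 435.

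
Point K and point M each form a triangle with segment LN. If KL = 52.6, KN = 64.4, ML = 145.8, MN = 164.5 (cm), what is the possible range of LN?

From triangle KLN: |52.6 − 64.4| < LN < 52.6 + 64.4, i.e. 11.8 < LN < 117.0.
From triangle MLN: 18.7 < LN < 310.3.
Both must hold, so LN lies in the intersection.

18.7 < LN < 117.0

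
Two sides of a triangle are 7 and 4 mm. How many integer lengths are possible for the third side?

7

The third side lies in the open interval (3, 11).
Integers from 4 to 10 inclusive: 10 − 4 + 1 = 7.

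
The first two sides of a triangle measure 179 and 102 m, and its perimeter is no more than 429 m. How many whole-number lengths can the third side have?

71

Triangle inequality: 77 < x < 281. Perimeter ≤ 429 gives x ≤ 429 − 179 − 102 = 148.
So 77 < x ≤ 148; integers 78 through 148: 71 values.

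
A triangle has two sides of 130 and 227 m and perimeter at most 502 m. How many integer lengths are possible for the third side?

Triangle inequality: 97 < x < 357. Perimeter ≤ 502 gives x ≤ 502 − 130 − 227 = 145.
So 97 < x ≤ 145; integers 98 through 145: 48 values.

48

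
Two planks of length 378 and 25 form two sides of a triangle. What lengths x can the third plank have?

353 < x < 403

By the triangle inequality, x must be less than 378 + 25 = 403 and greater than |378 − 25| = 353.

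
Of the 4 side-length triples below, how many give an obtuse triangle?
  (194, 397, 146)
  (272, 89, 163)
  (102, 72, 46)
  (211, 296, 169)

(194,397,146): 146+194 ≤ 397, not a triangle
(272,89,163): 89+163 ≤ 272, not a triangle
(102,72,46): 46²+72² = 7300 < 10404 = 102² → obtuse
(211,296,169): 169²+211² = 73082 < 87616 = 296² → obtuse
2 of the 4 are obtuse.

2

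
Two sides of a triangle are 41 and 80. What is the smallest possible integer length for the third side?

40

The third side must be strictly greater than |41 − 80| = 39.
The smallest integer above 39 is 40.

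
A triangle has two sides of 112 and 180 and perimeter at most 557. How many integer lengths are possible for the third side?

Triangle inequality: 68 < x < 292. Perimeter ≤ 557 gives x ≤ 557 − 112 − 180 = 265.
So 68 < x ≤ 265; integers 69 through 265: 197 values.

197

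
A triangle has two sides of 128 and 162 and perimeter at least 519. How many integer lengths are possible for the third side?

61

Triangle inequality: 34 < x < 290. Perimeter ≥ 519 gives x ≥ 519 − 128 − 162 = 229.
So 229 ≤ x < 290; integers 229 through 289: 61 values.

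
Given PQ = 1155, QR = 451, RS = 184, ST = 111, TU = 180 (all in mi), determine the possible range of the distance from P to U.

229 ≤ PU ≤ 2081 mi

The maximum is all hops collinear in one direction: 1155 + 451 + 184 + 111 + 180 = 2081.
The longest hop is 1155; the others sum to 926. Folding the others back against it leaves at least 1155 − 926 = 229.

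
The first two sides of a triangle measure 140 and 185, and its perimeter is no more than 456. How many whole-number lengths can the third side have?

Triangle inequality: 45 < x < 325. Perimeter ≤ 456 gives x ≤ 456 − 140 − 185 = 131.
So 45 < x ≤ 131; integers 46 through 131: 86 values.

86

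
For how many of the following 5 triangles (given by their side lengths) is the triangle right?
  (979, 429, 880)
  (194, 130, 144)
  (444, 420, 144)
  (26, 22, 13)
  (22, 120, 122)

(979,429,880): 429²+880² = 958441 = 979² → right
(194,130,144): 130²+144² = 37636 = 194² → right
(444,420,144): 144²+420² = 197136 = 444² → right
(26,22,13): 13²+22² = 653 < 676 = 26² → obtuse
(22,120,122): 22²+120² = 14884 = 122² → right
4 of the 5 are right.

4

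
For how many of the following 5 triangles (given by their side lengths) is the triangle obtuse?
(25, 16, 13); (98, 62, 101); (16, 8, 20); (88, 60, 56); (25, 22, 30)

(25,16,13): 13²+16² = 425 < 625 = 25² → obtuse
(98,62,101): 62²+98² = 13448 > 10201 = 101² → acute
(16,8,20): 8²+16² = 320 < 400 = 20² → obtuse
(88,60,56): 56²+60² = 6736 < 7744 = 88² → obtuse
(25,22,30): 22²+25² = 1109 > 900 = 30² → acute
3 of the 5 are obtuse.

3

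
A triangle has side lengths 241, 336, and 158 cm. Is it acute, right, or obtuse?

obtuse

Compare the square of the longest side to the sum of squares of the other two: 158² + 241² = 83045 < 112896 = 336².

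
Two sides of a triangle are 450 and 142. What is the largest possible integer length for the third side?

591

The third side must be strictly less than 450 + 142 = 592.
The largest integer below 592 is 591.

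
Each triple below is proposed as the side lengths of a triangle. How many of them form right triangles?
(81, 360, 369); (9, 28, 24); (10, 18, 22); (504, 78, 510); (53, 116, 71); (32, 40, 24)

3

(81,360,369): 81²+360² = 136161 = 369² → right
(9,28,24): 9²+24² = 657 < 784 = 28² → obtuse
(10,18,22): 10²+18² = 424 < 484 = 22² → obtuse
(504,78,510): 78²+504² = 260100 = 510² → right
(53,116,71): 53²+71² = 7850 < 13456 = 116² → obtuse
(32,40,24): 24²+32² = 1600 = 40² → right
3 of the 6 are right.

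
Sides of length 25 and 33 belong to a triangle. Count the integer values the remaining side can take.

49

The third side lies in the open interval (8, 58).
Integers from 9 to 57 inclusive: 57 − 9 + 1 = 49.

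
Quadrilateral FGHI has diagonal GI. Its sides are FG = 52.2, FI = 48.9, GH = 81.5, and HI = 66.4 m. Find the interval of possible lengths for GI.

15.1 < GI < 101.1

From triangle FGI: |52.2 − 48.9| < GI < 52.2 + 48.9, i.e. 3.3 < GI < 101.1.
From triangle HGI: 15.1 < GI < 147.9.
Both must hold, so GI lies in the intersection.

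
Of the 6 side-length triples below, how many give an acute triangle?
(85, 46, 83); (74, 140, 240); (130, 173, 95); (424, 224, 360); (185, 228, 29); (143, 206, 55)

(85,46,83): 46²+83² = 9005 > 7225 = 85² → acute
(74,140,240): 74+140 ≤ 240, not a triangle
(130,173,95): 95²+130² = 25925 < 29929 = 173² → obtuse
(424,224,360): 224²+360² = 179776 = 424² → right
(185,228,29): 29+185 ≤ 228, not a triangle
(143,206,55): 55+143 ≤ 206, not a triangle
1 of the 6 is acute.

1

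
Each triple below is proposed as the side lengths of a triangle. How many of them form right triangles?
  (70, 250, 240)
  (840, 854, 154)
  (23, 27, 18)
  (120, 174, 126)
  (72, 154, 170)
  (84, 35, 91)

(70,250,240): 70²+240² = 62500 = 250² → right
(840,854,154): 154²+840² = 729316 = 854² → right
(23,27,18): 18²+23² = 853 > 729 = 27² → acute
(120,174,126): 120²+126² = 30276 = 174² → right
(72,154,170): 72²+154² = 28900 = 170² → right
(84,35,91): 35²+84² = 8281 = 91² → right
5 of the 6 are right.

5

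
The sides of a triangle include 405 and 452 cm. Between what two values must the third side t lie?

47 < t < 857

By the triangle inequality, t must be less than 405 + 452 = 857 and greater than |405 − 452| = 47.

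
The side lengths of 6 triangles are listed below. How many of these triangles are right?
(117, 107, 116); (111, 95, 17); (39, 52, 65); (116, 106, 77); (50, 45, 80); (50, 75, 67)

1

(117,107,116): 107²+116² = 24905 > 13689 = 117² → acute
(111,95,17): 17²+95² = 9314 < 12321 = 111² → obtuse
(39,52,65): 39²+52² = 4225 = 65² → right
(116,106,77): 77²+106² = 17165 > 13456 = 116² → acute
(50,45,80): 45²+50² = 4525 < 6400 = 80² → obtuse
(50,75,67): 50²+67² = 6989 > 5625 = 75² → acute
1 of the 6 is right.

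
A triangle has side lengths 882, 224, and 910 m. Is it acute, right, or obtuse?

Compare the square of the longest side to the sum of squares of the other two: 224² + 882² = 828100 = 910².

right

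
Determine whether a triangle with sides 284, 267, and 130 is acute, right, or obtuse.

acute

Compare the square of the longest side to the sum of squares of the other two: 130² + 267² = 88189 > 80656 = 284².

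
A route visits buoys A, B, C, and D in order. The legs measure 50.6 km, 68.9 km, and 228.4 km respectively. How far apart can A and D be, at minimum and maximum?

The maximum is all hops collinear in one direction: 50.6 + 68.9 + 228.4 = 347.9.
The longest hop is 228.4; the others sum to 119.5. Folding the others back against it leaves at least 228.4 − 119.5 = 108.9.

108.9 ≤ AD ≤ 347.9 km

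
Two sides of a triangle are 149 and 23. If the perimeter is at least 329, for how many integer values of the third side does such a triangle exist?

Triangle inequality: 126 < x < 172. Perimeter ≥ 329 gives x ≥ 329 − 149 − 23 = 157.
So 157 ≤ x < 172; integers 157 through 171: 15 values.

15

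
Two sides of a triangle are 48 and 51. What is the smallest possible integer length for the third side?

The third side must be strictly greater than |48 − 51| = 3.
The smallest integer above 3 is 4.

4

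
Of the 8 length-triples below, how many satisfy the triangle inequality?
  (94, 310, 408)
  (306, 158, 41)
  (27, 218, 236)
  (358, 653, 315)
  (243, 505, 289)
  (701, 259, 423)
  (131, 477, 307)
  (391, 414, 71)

4

(94,310,408): 94+310 ≤ 408 → not valid
(41,158,306): 41+158 ≤ 306 → not valid
(27,218,236): 27+218 > 236 → valid
(315,358,653): 315+358 > 653 → valid
(243,289,505): 243+289 > 505 → valid
(259,423,701): 259+423 ≤ 701 → not valid
(131,307,477): 131+307 ≤ 477 → not valid
(71,391,414): 71+391 > 414 → valid
4 of the 8 triples form a triangle.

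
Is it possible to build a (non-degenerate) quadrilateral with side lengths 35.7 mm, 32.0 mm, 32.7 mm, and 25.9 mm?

A quadrilateral exists iff every side is shorter than the sum of the others — equivalently, the longest side is less than the sum of the rest.
Longest side 35.7 < 90.6 (sum of the remaining 3), so yes.

Yes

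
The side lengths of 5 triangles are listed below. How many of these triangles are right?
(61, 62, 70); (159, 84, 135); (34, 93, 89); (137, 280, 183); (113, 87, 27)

1

(61,62,70): 61²+62² = 7565 > 4900 = 70² → acute
(159,84,135): 84²+135² = 25281 = 159² → right
(34,93,89): 34²+89² = 9077 > 8649 = 93² → acute
(137,280,183): 137²+183² = 52258 < 78400 = 280² → obtuse
(113,87,27): 27²+87² = 8298 < 12769 = 113² → obtuse
1 of the 5 is right.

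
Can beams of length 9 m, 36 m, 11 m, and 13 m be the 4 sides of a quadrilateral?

For a quadrilateral, each side must be shorter than the sum of the others.
Here the longest side is 36, but the remaining 3 sides sum to only 33.

No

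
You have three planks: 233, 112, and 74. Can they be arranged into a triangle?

No

The longest side is 233, but the other two sum to only 186.
186 < 233, so the triangle inequality fails.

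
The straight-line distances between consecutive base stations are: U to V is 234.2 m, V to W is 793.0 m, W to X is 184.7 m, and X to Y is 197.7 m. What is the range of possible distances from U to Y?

176.4 ≤ UY ≤ 1409.6 m

The maximum is all hops collinear in one direction: 234.2 + 793.0 + 184.7 + 197.7 = 1409.6.
The longest hop is 793.0; the others sum to 616.6. Folding the others back against it leaves at least 793.0 − 616.6 = 176.4.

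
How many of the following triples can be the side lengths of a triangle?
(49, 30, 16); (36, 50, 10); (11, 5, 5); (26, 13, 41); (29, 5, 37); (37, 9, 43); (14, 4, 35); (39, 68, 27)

(16,30,49): 16+30 ≤ 49 → not valid
(10,36,50): 10+36 ≤ 50 → not valid
(5,5,11): 5+5 ≤ 11 → not valid
(13,26,41): 13+26 ≤ 41 → not valid
(5,29,37): 5+29 ≤ 37 → not valid
(9,37,43): 9+37 > 43 → valid
(4,14,35): 4+14 ≤ 35 → not valid
(27,39,68): 27+39 ≤ 68 → not valid
1 of the 8 triples forms a triangle.

1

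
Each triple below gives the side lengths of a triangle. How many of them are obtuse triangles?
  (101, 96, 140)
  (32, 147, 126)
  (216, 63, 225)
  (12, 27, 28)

2

(101,96,140): 96²+101² = 19417 < 19600 = 140² → obtuse
(32,147,126): 32²+126² = 16900 < 21609 = 147² → obtuse
(216,63,225): 63²+216² = 50625 = 225² → right
(12,27,28): 12²+27² = 873 > 784 = 28² → acute
2 of the 4 are obtuse.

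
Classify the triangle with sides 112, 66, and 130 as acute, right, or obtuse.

Compare the square of the longest side to the sum of squares of the other two: 66² + 112² = 16900 = 130².

right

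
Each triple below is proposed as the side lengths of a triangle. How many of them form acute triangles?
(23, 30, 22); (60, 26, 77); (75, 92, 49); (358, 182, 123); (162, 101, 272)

(23,30,22): 22²+23² = 1013 > 900 = 30² → acute
(60,26,77): 26²+60² = 4276 < 5929 = 77² → obtuse
(75,92,49): 49²+75² = 8026 < 8464 = 92² → obtuse
(358,182,123): 123+182 ≤ 358, not a triangle
(162,101,272): 101+162 ≤ 272, not a triangle
1 of the 5 is acute.

1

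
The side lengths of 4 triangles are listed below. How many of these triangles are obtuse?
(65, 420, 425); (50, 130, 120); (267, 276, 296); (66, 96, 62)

1

(65,420,425): 65²+420² = 180625 = 425² → right
(50,130,120): 50²+120² = 16900 = 130² → right
(267,276,296): 267²+276² = 147465 > 87616 = 296² → acute
(66,96,62): 62²+66² = 8200 < 9216 = 96² → obtuse
1 of the 4 is obtuse.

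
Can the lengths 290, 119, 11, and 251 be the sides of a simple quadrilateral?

Yes

A quadrilateral exists iff every side is shorter than the sum of the others — equivalently, the longest side is less than the sum of the rest.
Longest side 290 < 381 (sum of the remaining 3), so yes.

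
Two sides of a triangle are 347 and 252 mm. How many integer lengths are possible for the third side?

The third side lies in the open interval (95, 599).
Integers from 96 to 598 inclusive: 598 − 96 + 1 = 503.

503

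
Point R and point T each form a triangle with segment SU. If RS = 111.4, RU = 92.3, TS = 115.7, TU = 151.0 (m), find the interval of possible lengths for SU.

From triangle RSU: |111.4 − 92.3| < SU < 111.4 + 92.3, i.e. 19.1 < SU < 203.7.
From triangle TSU: 35.3 < SU < 266.7.
Both must hold, so SU lies in the intersection.

35.3 < SU < 203.7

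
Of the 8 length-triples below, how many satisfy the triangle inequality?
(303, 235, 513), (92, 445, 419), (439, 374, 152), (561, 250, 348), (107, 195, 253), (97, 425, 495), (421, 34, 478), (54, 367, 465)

(235,303,513): 235+303 > 513 → valid
(92,419,445): 92+419 > 445 → valid
(152,374,439): 152+374 > 439 → valid
(250,348,561): 250+348 > 561 → valid
(107,195,253): 107+195 > 253 → valid
(97,425,495): 97+425 > 495 → valid
(34,421,478): 34+421 ≤ 478 → not valid
(54,367,465): 54+367 ≤ 465 → not valid
6 of the 8 triples form a triangle.

6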